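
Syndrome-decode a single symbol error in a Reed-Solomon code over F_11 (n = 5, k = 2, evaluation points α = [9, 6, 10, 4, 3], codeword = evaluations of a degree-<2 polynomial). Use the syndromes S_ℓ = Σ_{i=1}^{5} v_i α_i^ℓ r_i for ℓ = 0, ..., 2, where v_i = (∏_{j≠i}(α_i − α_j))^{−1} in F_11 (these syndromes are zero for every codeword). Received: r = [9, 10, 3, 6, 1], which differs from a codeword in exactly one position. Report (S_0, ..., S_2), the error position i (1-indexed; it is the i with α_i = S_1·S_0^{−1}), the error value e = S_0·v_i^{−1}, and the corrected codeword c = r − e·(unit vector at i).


S = (10, 5, 8), error at position 2, error magnitude e = 5, c = [9, 5, 3, 6, 1].

Step 1: column multipliers v_i = (∏_{j≠i}(α_i − α_j))^{−1} mod 11.
  i = 1 (α = 9): (9−6)(9−10)(9−4)(9−3) = 3·(−1)·5·6 = −90 ≡ 9, so v_1 = 9^{−1} = 5 (mod 11).
  i = 2 (α = 6): (6−9)(6−10)(6−4)(6−3) = (−3)·(−4)·2·3 = 72 ≡ 6, so v_2 = 6^{−1} = 2 (mod 11).
  i = 3 (α = 10): (10−9)(10−6)(10−4)(10−3) = 1·4·6·7 = 168 ≡ 3, so v_3 = 3^{−1} = 4 (mod 11).
  i = 4 (α = 4): (4−9)(4−6)(4−10)(4−3) = (−5)·(−2)·(−6)·1 = −60 ≡ 6, so v_4 = 6^{−1} = 2 (mod 11).
  i = 5 (α = 3): (3−9)(3−6)(3−10)(3−4) = (−6)·(−3)·(−7)·(−1) = 126 ≡ 5, so v_5 = 5^{−1} = 9 (mod 11).
  v = [5, 2, 4, 2, 9].
Step 2: syndromes of r = [9, 10, 3, 6, 1] (all sums mod 11).
  S_0 = Σ v_i r_i = 5·9 + 2·10 + 4·3 + 2·6 + 9·1 = 98 ≡ 10.
  S_1 = Σ v_i α_i r_i = 5·9·9 + 2·6·10 + 4·10·3 + 2·4·6 + 9·3·1 = 720 ≡ 5.
  α_i^2 mod 11 = [4, 3, 1, 5, 9].
  S_2 = Σ v_i α_i^2 r_i = 5·4·9 + 2·3·10 + 4·1·3 + 2·5·6 + 9·9·1 = 393 ≡ 8.
  S = (10, 5, 8) ≠ 0, so r is not a codeword (an error is present).
Step 3: locate the error. For a single error e at position i, S_ℓ = v_i·e·α_i^ℓ, so α_err = S_1/S_0.
  S_0^{−1} = 10^{−1} = 10 (mod 11), so α_err = 5·10 = 50 ≡ 6 = α_2. Error position i = 2.
  Consistency check: S_2/S_1 = 8·9 = 72 ≡ 6 = α_err ✓ (single-error assumption holds).
Step 4: error magnitude e = S_0/v_2 = S_0·∏_{j≠2}(α_2 − α_j) = 10·6 = 60 ≡ 5 (mod 11).
Step 5: correct position 2: c_2 = r_2 − e = 10 − 5 ≡ 5 (mod 11). Hence c = [9, 5, 3, 6, 1].
  Check: interpolating c through the α_i gives m(x) = 8 + 5·x (degree < 2) with m(α_i) = c_i for every i, so c is indeed a codeword.


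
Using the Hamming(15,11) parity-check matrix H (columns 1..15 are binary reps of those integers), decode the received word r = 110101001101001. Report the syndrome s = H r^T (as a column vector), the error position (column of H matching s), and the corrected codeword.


s = (0, 0, 0, 1)^T, error position = 1, corrected codeword c = 010101001101001

Compute s = H r^T mod 2 one row at a time:
  s_1 = 0 + 1 + 1 + 0 + 1 + 0 + 0 + 1 = 4 ≡ 0 (mod 2).
  s_2 = 1 + 0 + 1 + 0 + 1 + 0 + 0 + 1 = 4 ≡ 0 (mod 2).
  s_3 = 1 + 0 + 1 + 0 + 1 + 0 + 0 + 1 = 4 ≡ 0 (mod 2).
  s_4 = 1 + 0 + 0 + 0 + 1 + 0 + 0 + 1 = 3 ≡ 1 (mod 2).
s = (0, 0, 0, 1)^T — this equals column 1 of H (binary 0001), so error is at position 1.
Correct: flip bit 1 of r = 110101001101001 to get c = 010101001101001.


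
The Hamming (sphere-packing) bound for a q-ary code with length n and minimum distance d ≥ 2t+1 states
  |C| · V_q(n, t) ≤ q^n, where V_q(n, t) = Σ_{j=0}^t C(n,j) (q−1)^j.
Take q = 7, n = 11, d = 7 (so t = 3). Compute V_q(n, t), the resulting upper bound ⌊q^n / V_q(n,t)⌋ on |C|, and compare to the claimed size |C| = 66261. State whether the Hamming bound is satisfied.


V_q(n, t) = 37687, q^n = 1977326743, Hamming bound = 52467, |C| = 66261 > bound (violated).

Step 1: Compute V_q(n, t) = Σ_{j=0}^3 C(n, j) (q−1)^j.
  j = 0: C(11,0)·(6)^0 = 1·1 = 1.
  j = 1: C(11,1)·(6)^1 = 11·6 = 66.
  j = 2: C(11,2)·(6)^2 = 55·36 = 1980.
  j = 3: C(11,3)·(6)^3 = 165·216 = 35640.
  V_q(n, t) = 1 + 66 + 1980 + 35640 = 37687.
Step 2: q^n = 7^11 = 1977326743.
Step 3: Hamming bound ⌊q^n / V_q(n,t)⌋ = ⌊1977326743/37687⌋ = 52467.
Step 4: Compare |C| = 66261 to 52467: violated.
The claimed |C| lies above the Hamming bound, so no 7-ary code of length 11 with d ≥ 7 can have 66261 codewords.


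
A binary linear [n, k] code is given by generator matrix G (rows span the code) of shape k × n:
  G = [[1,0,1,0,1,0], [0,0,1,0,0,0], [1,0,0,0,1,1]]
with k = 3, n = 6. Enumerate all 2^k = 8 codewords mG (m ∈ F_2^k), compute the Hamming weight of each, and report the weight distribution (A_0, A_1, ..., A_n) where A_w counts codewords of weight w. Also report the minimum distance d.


Weight distribution: A_0 = 1, A_1 = 2, A_2 = 2, A_3 = 2, A_4 = 1. Minimum distance d = 1.

Enumerate all 2^3 = 8 messages m ∈ F_2^3.
For each, compute codeword c = mG in F_2^6, then tally its weight.
  m = 000 → c = 000000, weight = 0.
  m = 100 → c = 101010, weight = 3.
  m = 010 → c = 001000, weight = 1.
  m = 110 → c = 100010, weight = 2.
  m = 001 → c = 100011, weight = 3.
  m = 101 → c = 001001, weight = 2.
  m = 011 → c = 101011, weight = 4.
  m = 111 → c = 000001, weight = 1.
Tally weights:
  weight 0: 1 codewords.
  weight 1: 2 codewords.
  weight 2: 2 codewords.
  weight 3: 2 codewords.
  weight 4: 1 codewords.
Minimum distance d = smallest w > 0 with A_w > 0 = 1.
Sanity: Σ A_w = 8 = 2^3 = 8 ✓.


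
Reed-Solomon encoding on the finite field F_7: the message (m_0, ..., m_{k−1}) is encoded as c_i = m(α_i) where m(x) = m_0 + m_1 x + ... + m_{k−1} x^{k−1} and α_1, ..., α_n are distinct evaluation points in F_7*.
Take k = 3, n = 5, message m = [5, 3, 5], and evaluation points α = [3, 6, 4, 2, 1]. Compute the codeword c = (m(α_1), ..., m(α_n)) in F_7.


c = [3, 0, 6, 3, 6]

Message polynomial: m(x) = 5 + 3·x + 5·x^2 (mod 7).
For each evaluation point α_i, compute m(α_i) mod 7:
  α_1 = 3: Horner steps 5 → 4 → 3, so m(3) = 3.
  α_2 = 6: Horner steps 5 → 5 → 0, so m(6) = 0.
  α_3 = 4: Horner steps 5 → 2 → 6, so m(4) = 6.
  α_4 = 2: Horner steps 5 → 6 → 3, so m(2) = 3.
  α_5 = 1: Horner steps 5 → 1 → 6, so m(1) = 6.
Codeword c = [3, 0, 6, 3, 6] ∈ F_7^5.


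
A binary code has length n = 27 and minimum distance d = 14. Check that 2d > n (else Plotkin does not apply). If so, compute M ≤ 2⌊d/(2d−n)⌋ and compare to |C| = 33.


Plotkin bound M ≤ 28; given |C| = 33 > bound (violated).

Check applicability: 2d = 28, n = 27.
2d − n = 1 > 0, so Plotkin applies.
Compute d/(2d−n) = 14/1 ≈ 14.0000.
⌊d/(2d−n)⌋ = 14.
Plotkin bound: M ≤ 2·14 = 28.
Given |C| = 33, check: VIOLATED.
This |C| is above the Plotkin bound, so no binary code with n = 27, d = 14 and 33 codewords exists.


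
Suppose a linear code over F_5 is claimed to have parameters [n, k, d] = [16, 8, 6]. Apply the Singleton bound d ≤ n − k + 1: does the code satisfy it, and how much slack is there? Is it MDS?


Singleton RHS = n − k + 1 = 9, slack = 3, bound satisfied, not MDS.

Singleton bound: d ≤ n − k + 1.
Here n = 16, k = 8, so n − k + 1 = 9.
Given d = 6, check d ≤ 9: YES.
Slack = (n − k + 1) − d = 3.
The code is NOT MDS (slack = 3 > 0).
Description: the claimed parameters are [16, 8, 6]_5; such a code would be non-MDS.


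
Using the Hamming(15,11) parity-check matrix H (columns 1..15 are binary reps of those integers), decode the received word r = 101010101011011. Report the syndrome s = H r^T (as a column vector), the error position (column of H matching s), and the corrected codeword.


s = (1, 1, 1, 1)^T, error position = 15, corrected codeword c = 101010101011010

Compute s = H r^T mod 2 one row at a time:
  s_1 = 0 + 1 + 0 + 1 + 1 + 0 + 1 + 1 = 5 ≡ 1 (mod 2).
  s_2 = 0 + 1 + 0 + 1 + 1 + 0 + 1 + 1 = 5 ≡ 1 (mod 2).
  s_3 = 0 + 1 + 0 + 1 + 0 + 1 + 1 + 1 = 5 ≡ 1 (mod 2).
  s_4 = 1 + 1 + 1 + 1 + 1 + 1 + 0 + 1 = 7 ≡ 1 (mod 2).
s = (1, 1, 1, 1)^T — this equals column 15 of H (binary 1111), so error is at position 15.
Correct: flip bit 15 of r = 101010101011011 to get c = 101010101011010.


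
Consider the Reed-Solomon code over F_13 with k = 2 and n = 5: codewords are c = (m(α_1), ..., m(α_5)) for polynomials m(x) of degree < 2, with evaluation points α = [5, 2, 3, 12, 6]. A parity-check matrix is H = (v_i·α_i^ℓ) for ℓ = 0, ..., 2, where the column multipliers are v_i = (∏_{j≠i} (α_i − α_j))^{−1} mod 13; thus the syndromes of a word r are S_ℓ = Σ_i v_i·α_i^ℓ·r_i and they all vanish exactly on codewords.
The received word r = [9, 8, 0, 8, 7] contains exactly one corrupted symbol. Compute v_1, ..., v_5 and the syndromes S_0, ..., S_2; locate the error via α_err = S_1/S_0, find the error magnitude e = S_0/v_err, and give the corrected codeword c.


S = (2, 4, 8), error at position 2, error magnitude e = 6, c = [9, 2, 0, 8, 7].

Step 1: column multipliers v_i = (∏_{j≠i}(α_i − α_j))^{−1} mod 13.
  i = 1 (α = 5): (5−2)(5−3)(5−12)(5−6) = 3·2·(−7)·(−1) = 42 ≡ 3, so v_1 = 3^{−1} = 9 (mod 13).
  i = 2 (α = 2): (2−5)(2−3)(2−12)(2−6) = (−3)·(−1)·(−10)·(−4) = 120 ≡ 3, so v_2 = 3^{−1} = 9 (mod 13).
  i = 3 (α = 3): (3−5)(3−2)(3−12)(3−6) = (−2)·1·(−9)·(−3) = −54 ≡ 11, so v_3 = 11^{−1} = 6 (mod 13).
  i = 4 (α = 12): (12−5)(12−2)(12−3)(12−6) = 7·10·9·6 = 3780 ≡ 10, so v_4 = 10^{−1} = 4 (mod 13).
  i = 5 (α = 6): (6−5)(6−2)(6−3)(6−12) = 1·4·3·(−6) = −72 ≡ 6, so v_5 = 6^{−1} = 11 (mod 13).
  v = [9, 9, 6, 4, 11].
Step 2: syndromes of r = [9, 8, 0, 8, 7] (all sums mod 13).
  S_0 = Σ v_i r_i = 9·9 + 9·8 + 6·0 + 4·8 + 11·7 = 262 ≡ 2.
  S_1 = Σ v_i α_i r_i = 9·5·9 + 9·2·8 + 6·3·0 + 4·12·8 + 11·6·7 = 1395 ≡ 4.
  α_i^2 mod 13 = [12, 4, 9, 1, 10].
  S_2 = Σ v_i α_i^2 r_i = 9·12·9 + 9·4·8 + 6·9·0 + 4·1·8 + 11·10·7 = 2062 ≡ 8.
  S = (2, 4, 8) ≠ 0, so r is not a codeword (an error is present).
Step 3: locate the error. For a single error e at position i, S_ℓ = v_i·e·α_i^ℓ, so α_err = S_1/S_0.
  S_0^{−1} = 2^{−1} = 7 (mod 13), so α_err = 4·7 = 28 ≡ 2 = α_2. Error position i = 2.
  Consistency check: S_2/S_1 = 8·10 = 80 ≡ 2 = α_err ✓ (single-error assumption holds).
Step 4: error magnitude e = S_0/v_2 = S_0·∏_{j≠2}(α_2 − α_j) = 2·3 = 6 ≡ 6 (mod 13).
Step 5: correct position 2: c_2 = r_2 − e = 8 − 6 ≡ 2 (mod 13). Hence c = [9, 2, 0, 8, 7].
  Check: interpolating c through the α_i gives m(x) = 6 + 11·x (degree < 2) with m(α_i) = c_i for every i, so c is indeed a codeword.


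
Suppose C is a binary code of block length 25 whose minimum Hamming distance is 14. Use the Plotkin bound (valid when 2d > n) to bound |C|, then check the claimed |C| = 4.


Plotkin bound M ≤ 8; given |C| = 4 ≤ bound (satisfied).

Check applicability: 2d = 28, n = 25.
2d − n = 3 > 0, so Plotkin applies.
Compute d/(2d−n) = 14/3 ≈ 4.6667.
⌊d/(2d−n)⌋ = 4.
Plotkin bound: M ≤ 2·4 = 8.
Given |C| = 4, check: satisfied.
This |C| is below the Plotkin bound.


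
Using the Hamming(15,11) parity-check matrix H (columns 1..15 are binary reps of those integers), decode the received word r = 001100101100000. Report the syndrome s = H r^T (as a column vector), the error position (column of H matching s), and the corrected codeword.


s = (0, 0, 1, 1)^T, error position = 3, corrected codeword c = 000100101100000

Compute s = H r^T mod 2 one row at a time:
  s_1 = 0 + 1 + 1 + 0 + 0 + 0 + 0 + 0 = 2 ≡ 0 (mod 2).
  s_2 = 1 + 0 + 0 + 1 + 0 + 0 + 0 + 0 = 2 ≡ 0 (mod 2).
  s_3 = 0 + 1 + 0 + 1 + 1 + 0 + 0 + 0 = 3 ≡ 1 (mod 2).
  s_4 = 0 + 1 + 0 + 1 + 1 + 0 + 0 + 0 = 3 ≡ 1 (mod 2).
s = (0, 0, 1, 1)^T — this equals column 3 of H (binary 0011), so error is at position 3.
Correct: flip bit 3 of r = 001100101100000 to get c = 000100101100000.


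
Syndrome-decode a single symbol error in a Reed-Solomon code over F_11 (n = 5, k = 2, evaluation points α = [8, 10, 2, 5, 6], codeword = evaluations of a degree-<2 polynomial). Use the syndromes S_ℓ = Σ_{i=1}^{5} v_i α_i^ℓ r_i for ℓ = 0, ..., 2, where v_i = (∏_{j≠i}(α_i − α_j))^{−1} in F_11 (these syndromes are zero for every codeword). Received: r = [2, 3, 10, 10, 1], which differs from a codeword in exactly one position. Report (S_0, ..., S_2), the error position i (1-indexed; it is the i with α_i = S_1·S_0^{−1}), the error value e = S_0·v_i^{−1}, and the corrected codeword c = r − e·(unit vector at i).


S = (7, 2, 10), error at position 4, error magnitude e = 4, c = [2, 3, 10, 6, 1].

Step 1: column multipliers v_i = (∏_{j≠i}(α_i − α_j))^{−1} mod 11.
  i = 1 (α = 8): (8−10)(8−2)(8−5)(8−6) = (−2)·6·3·2 = −72 ≡ 5, so v_1 = 5^{−1} = 9 (mod 11).
  i = 2 (α = 10): (10−8)(10−2)(10−5)(10−6) = 2·8·5·4 = 320 ≡ 1, so v_2 = 1^{−1} = 1 (mod 11).
  i = 3 (α = 2): (2−8)(2−10)(2−5)(2−6) = (−6)·(−8)·(−3)·(−4) = 576 ≡ 4, so v_3 = 4^{−1} = 3 (mod 11).
  i = 4 (α = 5): (5−8)(5−10)(5−2)(5−6) = (−3)·(−5)·3·(−1) = −45 ≡ 10, so v_4 = 10^{−1} = 10 (mod 11).
  i = 5 (α = 6): (6−8)(6−10)(6−2)(6−5) = (−2)·(−4)·4·1 = 32 ≡ 10, so v_5 = 10^{−1} = 10 (mod 11).
  v = [9, 1, 3, 10, 10].
Step 2: syndromes of r = [2, 3, 10, 10, 1] (all sums mod 11).
  S_0 = Σ v_i r_i = 9·2 + 1·3 + 3·10 + 10·10 + 10·1 = 161 ≡ 7.
  S_1 = Σ v_i α_i r_i = 9·8·2 + 1·10·3 + 3·2·10 + 10·5·10 + 10·6·1 = 794 ≡ 2.
  α_i^2 mod 11 = [9, 1, 4, 3, 3].
  S_2 = Σ v_i α_i^2 r_i = 9·9·2 + 1·1·3 + 3·4·10 + 10·3·10 + 10·3·1 = 615 ≡ 10.
  S = (7, 2, 10) ≠ 0, so r is not a codeword (an error is present).
Step 3: locate the error. For a single error e at position i, S_ℓ = v_i·e·α_i^ℓ, so α_err = S_1/S_0.
  S_0^{−1} = 7^{−1} = 8 (mod 11), so α_err = 2·8 = 16 ≡ 5 = α_4. Error position i = 4.
  Consistency check: S_2/S_1 = 10·6 = 60 ≡ 5 = α_err ✓ (single-error assumption holds).
Step 4: error magnitude e = S_0/v_4 = S_0·∏_{j≠4}(α_4 − α_j) = 7·10 = 70 ≡ 4 (mod 11).
Step 5: correct position 4: c_4 = r_4 − e = 10 − 4 ≡ 6 (mod 11). Hence c = [2, 3, 10, 6, 1].
  Check: interpolating c through the α_i gives m(x) = 9 + 6·x (degree < 2) with m(α_i) = c_i for every i, so c is indeed a codeword.


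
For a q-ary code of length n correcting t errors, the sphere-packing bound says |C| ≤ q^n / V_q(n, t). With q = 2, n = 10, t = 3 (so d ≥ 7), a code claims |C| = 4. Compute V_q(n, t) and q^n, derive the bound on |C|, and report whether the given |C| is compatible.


V_q(n, t) = 176, q^n = 1024, Hamming bound = 5, |C| = 4 ≤ bound (satisfied).

Step 1: Compute V_q(n, t) = Σ_{j=0}^3 C(n, j) (q−1)^j.
  j = 0: C(10,0)·(1)^0 = 1·1 = 1.
  j = 1: C(10,1)·(1)^1 = 10·1 = 10.
  j = 2: C(10,2)·(1)^2 = 45·1 = 45.
  j = 3: C(10,3)·(1)^3 = 120·1 = 120.
  V_q(n, t) = 1 + 10 + 45 + 120 = 176.
Step 2: q^n = 2^10 = 1024.
Step 3: Hamming bound ⌊q^n / V_q(n,t)⌋ = ⌊1024/176⌋ = 5.
Step 4: Compare |C| = 4 to 5: satisfied.
The claimed |C| lies below the Hamming bound.


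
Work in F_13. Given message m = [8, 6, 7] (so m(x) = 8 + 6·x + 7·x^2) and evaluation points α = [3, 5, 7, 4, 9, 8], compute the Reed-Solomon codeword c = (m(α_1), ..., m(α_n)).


c = [11, 5, 3, 1, 5, 10]

Message polynomial: m(x) = 8 + 6·x + 7·x^2 (mod 13).
For each evaluation point α_i, compute m(α_i) mod 13:
  α_1 = 3: Horner steps 7 → 1 → 11, so m(3) = 11.
  α_2 = 5: Horner steps 7 → 2 → 5, so m(5) = 5.
  α_3 = 7: Horner steps 7 → 3 → 3, so m(7) = 3.
  α_4 = 4: Horner steps 7 → 8 → 1, so m(4) = 1.
  α_5 = 9: Horner steps 7 → 4 → 5, so m(9) = 5.
  α_6 = 8: Horner steps 7 → 10 → 10, so m(8) = 10.
Codeword c = [11, 5, 3, 1, 5, 10] ∈ F_13^6.


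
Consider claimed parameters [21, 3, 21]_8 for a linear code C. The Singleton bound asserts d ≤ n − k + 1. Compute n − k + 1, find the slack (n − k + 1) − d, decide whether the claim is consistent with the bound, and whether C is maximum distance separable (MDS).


Singleton RHS = n − k + 1 = 19, slack = -2, bound violated (no such code; not MDS).

Singleton bound: d ≤ n − k + 1.
Here n = 21, k = 3, so n − k + 1 = 19.
Given d = 21, check d ≤ 19: NO.
Slack = (n − k + 1) − d = -2.
The slack is negative: d = 21 exceeds n − k + 1 = 19 by 2, so the Singleton bound is violated and no linear [21, 3, 21]_8 code can exist. In particular it is not MDS (MDS requires d = n − k + 1 exactly).
Description: the claimed parameters are [21, 3, 21]_8; such a code would be impossible (violates the Singleton bound).


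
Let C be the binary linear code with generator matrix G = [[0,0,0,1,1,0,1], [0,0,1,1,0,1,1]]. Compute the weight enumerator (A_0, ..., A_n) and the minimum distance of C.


Weight distribution: A_0 = 1, A_3 = 2, A_4 = 1. Minimum distance d = 3.

Enumerate all 2^2 = 4 messages m ∈ F_2^2.
For each, compute codeword c = mG in F_2^7, then tally its weight.
  m = 00 → c = 0000000, weight = 0.
  m = 10 → c = 0001101, weight = 3.
  m = 01 → c = 0011011, weight = 4.
  m = 11 → c = 0010110, weight = 3.
Tally weights:
  weight 0: 1 codewords.
  weight 3: 2 codewords.
  weight 4: 1 codewords.
Minimum distance d = smallest w > 0 with A_w > 0 = 3.
Sanity: Σ A_w = 4 = 2^2 = 4 ✓.


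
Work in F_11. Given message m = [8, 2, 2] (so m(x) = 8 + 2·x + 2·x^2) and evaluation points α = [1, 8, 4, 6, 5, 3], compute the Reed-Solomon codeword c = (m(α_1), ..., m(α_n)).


c = [1, 9, 4, 4, 2, 10]

Message polynomial: m(x) = 8 + 2·x + 2·x^2 (mod 11).
For each evaluation point α_i, compute m(α_i) mod 11:
  α_1 = 1: Horner steps 2 → 4 → 1, so m(1) = 1.
  α_2 = 8: Horner steps 2 → 7 → 9, so m(8) = 9.
  α_3 = 4: Horner steps 2 → 10 → 4, so m(4) = 4.
  α_4 = 6: Horner steps 2 → 3 → 4, so m(6) = 4.
  α_5 = 5: Horner steps 2 → 1 → 2, so m(5) = 2.
  α_6 = 3: Horner steps 2 → 8 → 10, so m(3) = 10.
Codeword c = [1, 9, 4, 4, 2, 10] ∈ F_11^6.


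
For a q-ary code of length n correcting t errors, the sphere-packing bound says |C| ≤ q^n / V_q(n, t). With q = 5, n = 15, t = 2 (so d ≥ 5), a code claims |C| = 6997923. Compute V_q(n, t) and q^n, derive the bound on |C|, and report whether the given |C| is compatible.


V_q(n, t) = 1741, q^n = 30517578125, Hamming bound = 17528764, |C| = 6997923 ≤ bound (satisfied).

Step 1: Compute V_q(n, t) = Σ_{j=0}^2 C(n, j) (q−1)^j.
  j = 0: C(15,0)·(4)^0 = 1·1 = 1.
  j = 1: C(15,1)·(4)^1 = 15·4 = 60.
  j = 2: C(15,2)·(4)^2 = 105·16 = 1680.
  V_q(n, t) = 1 + 60 + 1680 = 1741.
Step 2: q^n = 5^15 = 30517578125.
Step 3: Hamming bound ⌊q^n / V_q(n,t)⌋ = ⌊30517578125/1741⌋ = 17528764.
Step 4: Compare |C| = 6997923 to 17528764: satisfied.
The claimed |C| lies below the Hamming bound.


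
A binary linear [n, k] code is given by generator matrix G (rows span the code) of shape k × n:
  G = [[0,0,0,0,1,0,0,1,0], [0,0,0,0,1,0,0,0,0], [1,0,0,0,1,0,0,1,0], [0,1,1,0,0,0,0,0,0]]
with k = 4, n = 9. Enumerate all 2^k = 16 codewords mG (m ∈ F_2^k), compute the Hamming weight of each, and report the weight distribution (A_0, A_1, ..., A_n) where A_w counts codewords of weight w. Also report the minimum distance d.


Weight distribution: A_0 = 1, A_1 = 3, A_2 = 4, A_3 = 4, A_4 = 3, A_5 = 1. Minimum distance d = 1.

Enumerate all 2^4 = 16 messages m ∈ F_2^4.
For each, compute codeword c = mG in F_2^9, then tally its weight.
  m = 0000 → c = 000000000, weight = 0.
  m = 1000 → c = 000010010, weight = 2.
  m = 0100 → c = 000010000, weight = 1.
  m = 1100 → c = 000000010, weight = 1.
  m = 0010 → c = 100010010, weight = 3.
  m = 1010 → c = 100000000, weight = 1.
  m = 0110 → c = 100000010, weight = 2.
  m = 1110 → c = 100010000, weight = 2.
  m = 0001 → c = 011000000, weight = 2.
  m = 1001 → c = 011010010, weight = 4.
  m = 0101 → c = 011010000, weight = 3.
  m = 1101 → c = 011000010, weight = 3.
  m = 0011 → c = 111010010, weight = 5.
  m = 1011 → c = 111000000, weight = 3.
  m = 0111 → c = 111000010, weight = 4.
  m = 1111 → c = 111010000, weight = 4.
Tally weights:
  weight 0: 1 codewords.
  weight 1: 3 codewords.
  weight 2: 4 codewords.
  weight 3: 4 codewords.
  weight 4: 3 codewords.
  weight 5: 1 codewords.
Minimum distance d = smallest w > 0 with A_w > 0 = 1.
Sanity: Σ A_w = 16 = 2^4 = 16 ✓.


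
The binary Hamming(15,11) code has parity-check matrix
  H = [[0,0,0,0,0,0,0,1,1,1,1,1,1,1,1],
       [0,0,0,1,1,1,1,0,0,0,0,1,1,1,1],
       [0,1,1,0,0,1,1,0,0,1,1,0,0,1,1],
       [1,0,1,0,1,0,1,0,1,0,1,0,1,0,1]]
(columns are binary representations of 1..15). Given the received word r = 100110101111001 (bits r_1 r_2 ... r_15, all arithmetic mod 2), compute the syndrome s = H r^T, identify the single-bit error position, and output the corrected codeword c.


s = (1, 1, 0, 0)^T, error position = 12, corrected codeword c = 100110101110001

Compute s = H r^T mod 2 one row at a time:
  s_1 = 0 + 1 + 1 + 1 + 1 + 0 + 0 + 1 = 5 ≡ 1 (mod 2).
  s_2 = 1 + 1 + 0 + 1 + 1 + 0 + 0 + 1 = 5 ≡ 1 (mod 2).
  s_3 = 0 + 0 + 0 + 1 + 1 + 1 + 0 + 1 = 4 ≡ 0 (mod 2).
  s_4 = 1 + 0 + 1 + 1 + 1 + 1 + 0 + 1 = 6 ≡ 0 (mod 2).
s = (1, 1, 0, 0)^T — this equals column 12 of H (binary 1100), so error is at position 12.
Correct: flip bit 12 of r = 100110101111001 to get c = 100110101110001.


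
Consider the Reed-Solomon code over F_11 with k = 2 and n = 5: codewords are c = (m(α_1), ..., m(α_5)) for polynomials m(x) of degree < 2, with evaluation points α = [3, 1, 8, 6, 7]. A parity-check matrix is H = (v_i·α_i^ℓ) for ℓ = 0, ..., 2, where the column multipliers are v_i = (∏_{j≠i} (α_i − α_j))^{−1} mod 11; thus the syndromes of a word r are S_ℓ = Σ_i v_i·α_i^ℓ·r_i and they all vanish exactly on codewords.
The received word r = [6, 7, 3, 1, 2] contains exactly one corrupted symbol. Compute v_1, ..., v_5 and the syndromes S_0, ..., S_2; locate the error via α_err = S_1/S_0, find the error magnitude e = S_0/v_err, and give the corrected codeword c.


S = (8, 2, 6), error at position 1, error magnitude e = 8, c = [9, 7, 3, 1, 2].

Step 1: column multipliers v_i = (∏_{j≠i}(α_i − α_j))^{−1} mod 11.
  i = 1 (α = 3): (3−1)(3−8)(3−6)(3−7) = 2·(−5)·(−3)·(−4) = −120 ≡ 1, so v_1 = 1^{−1} = 1 (mod 11).
  i = 2 (α = 1): (1−3)(1−8)(1−6)(1−7) = (−2)·(−7)·(−5)·(−6) = 420 ≡ 2, so v_2 = 2^{−1} = 6 (mod 11).
  i = 3 (α = 8): (8−3)(8−1)(8−6)(8−7) = 5·7·2·1 = 70 ≡ 4, so v_3 = 4^{−1} = 3 (mod 11).
  i = 4 (α = 6): (6−3)(6−1)(6−8)(6−7) = 3·5·(−2)·(−1) = 30 ≡ 8, so v_4 = 8^{−1} = 7 (mod 11).
  i = 5 (α = 7): (7−3)(7−1)(7−8)(7−6) = 4·6·(−1)·1 = −24 ≡ 9, so v_5 = 9^{−1} = 5 (mod 11).
  v = [1, 6, 3, 7, 5].
Step 2: syndromes of r = [6, 7, 3, 1, 2] (all sums mod 11).
  S_0 = Σ v_i r_i = 1·6 + 6·7 + 3·3 + 7·1 + 5·2 = 74 ≡ 8.
  S_1 = Σ v_i α_i r_i = 1·3·6 + 6·1·7 + 3·8·3 + 7·6·1 + 5·7·2 = 244 ≡ 2.
  α_i^2 mod 11 = [9, 1, 9, 3, 5].
  S_2 = Σ v_i α_i^2 r_i = 1·9·6 + 6·1·7 + 3·9·3 + 7·3·1 + 5·5·2 = 248 ≡ 6.
  S = (8, 2, 6) ≠ 0, so r is not a codeword (an error is present).
Step 3: locate the error. For a single error e at position i, S_ℓ = v_i·e·α_i^ℓ, so α_err = S_1/S_0.
  S_0^{−1} = 8^{−1} = 7 (mod 11), so α_err = 2·7 = 14 ≡ 3 = α_1. Error position i = 1.
  Consistency check: S_2/S_1 = 6·6 = 36 ≡ 3 = α_err ✓ (single-error assumption holds).
Step 4: error magnitude e = S_0/v_1 = S_0·∏_{j≠1}(α_1 − α_j) = 8·1 = 8 ≡ 8 (mod 11).
Step 5: correct position 1: c_1 = r_1 − e = 6 − 8 ≡ 9 (mod 11). Hence c = [9, 7, 3, 1, 2].
  Check: interpolating c through the α_i gives m(x) = 6 + 1·x (degree < 2) with m(α_i) = c_i for every i, so c is indeed a codeword.


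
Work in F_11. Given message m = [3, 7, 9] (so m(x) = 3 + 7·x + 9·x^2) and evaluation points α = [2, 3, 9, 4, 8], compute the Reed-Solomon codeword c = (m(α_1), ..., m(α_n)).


c = [9, 6, 3, 10, 8]

Message polynomial: m(x) = 3 + 7·x + 9·x^2 (mod 11).
For each evaluation point α_i, compute m(α_i) mod 11:
  α_1 = 2: Horner steps 9 → 3 → 9, so m(2) = 9.
  α_2 = 3: Horner steps 9 → 1 → 6, so m(3) = 6.
  α_3 = 9: Horner steps 9 → 0 → 3, so m(9) = 3.
  α_4 = 4: Horner steps 9 → 10 → 10, so m(4) = 10.
  α_5 = 8: Horner steps 9 → 2 → 8, so m(8) = 8.
Codeword c = [9, 6, 3, 10, 8] ∈ F_11^5.


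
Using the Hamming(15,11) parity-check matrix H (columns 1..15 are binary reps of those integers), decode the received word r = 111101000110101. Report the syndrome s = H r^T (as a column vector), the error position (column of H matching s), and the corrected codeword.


s = (0, 0, 0, 1)^T, error position = 1, corrected codeword c = 011101000110101

Compute s = H r^T mod 2 one row at a time:
  s_1 = 0 + 0 + 1 + 1 + 0 + 1 + 0 + 1 = 4 ≡ 0 (mod 2).
  s_2 = 1 + 0 + 1 + 0 + 0 + 1 + 0 + 1 = 4 ≡ 0 (mod 2).
  s_3 = 1 + 1 + 1 + 0 + 1 + 1 + 0 + 1 = 6 ≡ 0 (mod 2).
  s_4 = 1 + 1 + 0 + 0 + 0 + 1 + 1 + 1 = 5 ≡ 1 (mod 2).
s = (0, 0, 0, 1)^T — this equals column 1 of H (binary 0001), so error is at position 1.
Correct: flip bit 1 of r = 111101000110101 to get c = 011101000110101.


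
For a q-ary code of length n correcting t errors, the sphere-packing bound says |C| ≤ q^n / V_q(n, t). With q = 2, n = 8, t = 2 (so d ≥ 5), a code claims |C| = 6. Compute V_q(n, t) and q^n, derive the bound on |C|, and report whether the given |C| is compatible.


V_q(n, t) = 37, q^n = 256, Hamming bound = 6, |C| = 6 ≤ bound (satisfied).

Step 1: Compute V_q(n, t) = Σ_{j=0}^2 C(n, j) (q−1)^j.
  j = 0: C(8,0)·(1)^0 = 1·1 = 1.
  j = 1: C(8,1)·(1)^1 = 8·1 = 8.
  j = 2: C(8,2)·(1)^2 = 28·1 = 28.
  V_q(n, t) = 1 + 8 + 28 = 37.
Step 2: q^n = 2^8 = 256.
Step 3: Hamming bound ⌊q^n / V_q(n,t)⌋ = ⌊256/37⌋ = 6.
Step 4: Compare |C| = 6 to 6: satisfied.
The claimed |C| lies at the Hamming bound (tight).


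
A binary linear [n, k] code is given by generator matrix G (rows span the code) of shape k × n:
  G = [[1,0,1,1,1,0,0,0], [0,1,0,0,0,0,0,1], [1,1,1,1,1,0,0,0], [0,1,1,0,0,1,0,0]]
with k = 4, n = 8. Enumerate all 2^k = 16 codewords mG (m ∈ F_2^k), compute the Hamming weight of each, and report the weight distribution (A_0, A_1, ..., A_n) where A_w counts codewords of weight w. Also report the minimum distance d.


Weight distribution: A_0 = 1, A_1 = 2, A_2 = 2, A_3 = 2, A_4 = 3, A_5 = 4, A_6 = 2. Minimum distance d = 1.

Enumerate all 2^4 = 16 messages m ∈ F_2^4.
For each, compute codeword c = mG in F_2^8, then tally its weight.
  m = 0000 → c = 00000000, weight = 0.
  m = 1000 → c = 10111000, weight = 4.
  m = 0100 → c = 01000001, weight = 2.
  m = 1100 → c = 11111001, weight = 6.
  m = 0010 → c = 11111000, weight = 5.
  m = 1010 → c = 01000000, weight = 1.
  m = 0110 → c = 10111001, weight = 5.
  m = 1110 → c = 00000001, weight = 1.
  m = 0001 → c = 01100100, weight = 3.
  m = 1001 → c = 11011100, weight = 5.
  m = 0101 → c = 00100101, weight = 3.
  m = 1101 → c = 10011101, weight = 5.
  m = 0011 → c = 10011100, weight = 4.
  m = 1011 → c = 00100100, weight = 2.
  m = 0111 → c = 11011101, weight = 6.
  m = 1111 → c = 01100101, weight = 4.
Tally weights:
  weight 0: 1 codewords.
  weight 1: 2 codewords.
  weight 2: 2 codewords.
  weight 3: 2 codewords.
  weight 4: 3 codewords.
  weight 5: 4 codewords.
  weight 6: 2 codewords.
Minimum distance d = smallest w > 0 with A_w > 0 = 1.
Sanity: Σ A_w = 16 = 2^4 = 16 ✓.


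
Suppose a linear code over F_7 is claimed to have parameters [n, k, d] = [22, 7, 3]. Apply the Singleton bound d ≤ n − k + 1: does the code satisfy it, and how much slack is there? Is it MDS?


Singleton RHS = n − k + 1 = 16, slack = 13, bound satisfied, not MDS.

Singleton bound: d ≤ n − k + 1.
Here n = 22, k = 7, so n − k + 1 = 16.
Given d = 3, check d ≤ 16: YES.
Slack = (n − k + 1) − d = 13.
The code is NOT MDS (slack = 13 > 0).
Description: the claimed parameters are [22, 7, 3]_7; such a code would be non-MDS.


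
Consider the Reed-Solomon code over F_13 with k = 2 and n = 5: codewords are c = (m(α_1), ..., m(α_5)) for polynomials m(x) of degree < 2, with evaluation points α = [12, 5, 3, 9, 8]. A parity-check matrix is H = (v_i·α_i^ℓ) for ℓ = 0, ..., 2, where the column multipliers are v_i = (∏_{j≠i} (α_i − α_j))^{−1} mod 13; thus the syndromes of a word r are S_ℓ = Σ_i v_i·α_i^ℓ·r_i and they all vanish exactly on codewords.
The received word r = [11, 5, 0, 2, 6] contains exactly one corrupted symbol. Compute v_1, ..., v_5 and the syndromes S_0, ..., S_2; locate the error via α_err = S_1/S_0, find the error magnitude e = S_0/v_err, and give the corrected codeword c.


S = (4, 9, 4), error at position 1, error magnitude e = 8, c = [3, 5, 0, 2, 6].

Step 1: column multipliers v_i = (∏_{j≠i}(α_i − α_j))^{−1} mod 13.
  i = 1 (α = 12): (12−5)(12−3)(12−9)(12−8) = 7·9·3·4 = 756 ≡ 2, so v_1 = 2^{−1} = 7 (mod 13).
  i = 2 (α = 5): (5−12)(5−3)(5−9)(5−8) = (−7)·2·(−4)·(−3) = −168 ≡ 1, so v_2 = 1^{−1} = 1 (mod 13).
  i = 3 (α = 3): (3−12)(3−5)(3−9)(3−8) = (−9)·(−2)·(−6)·(−5) = 540 ≡ 7, so v_3 = 7^{−1} = 2 (mod 13).
  i = 4 (α = 9): (9−12)(9−5)(9−3)(9−8) = (−3)·4·6·1 = −72 ≡ 6, so v_4 = 6^{−1} = 11 (mod 13).
  i = 5 (α = 8): (8−12)(8−5)(8−3)(8−9) = (−4)·3·5·(−1) = 60 ≡ 8, so v_5 = 8^{−1} = 5 (mod 13).
  v = [7, 1, 2, 11, 5].
Step 2: syndromes of r = [11, 5, 0, 2, 6] (all sums mod 13).
  S_0 = Σ v_i r_i = 7·11 + 1·5 + 2·0 + 11·2 + 5·6 = 134 ≡ 4.
  S_1 = Σ v_i α_i r_i = 7·12·11 + 1·5·5 + 2·3·0 + 11·9·2 + 5·8·6 = 1387 ≡ 9.
  α_i^2 mod 13 = [1, 12, 9, 3, 12].
  S_2 = Σ v_i α_i^2 r_i = 7·1·11 + 1·12·5 + 2·9·0 + 11·3·2 + 5·12·6 = 563 ≡ 4.
  S = (4, 9, 4) ≠ 0, so r is not a codeword (an error is present).
Step 3: locate the error. For a single error e at position i, S_ℓ = v_i·e·α_i^ℓ, so α_err = S_1/S_0.
  S_0^{−1} = 4^{−1} = 10 (mod 13), so α_err = 9·10 = 90 ≡ 12 = α_1. Error position i = 1.
  Consistency check: S_2/S_1 = 4·3 = 12 ≡ 12 = α_err ✓ (single-error assumption holds).
Step 4: error magnitude e = S_0/v_1 = S_0·∏_{j≠1}(α_1 − α_j) = 4·2 = 8 ≡ 8 (mod 13).
Step 5: correct position 1: c_1 = r_1 − e = 11 − 8 ≡ 3 (mod 13). Hence c = [3, 5, 0, 2, 6].
  Check: interpolating c through the α_i gives m(x) = 12 + 9·x (degree < 2) with m(α_i) = c_i for every i, so c is indeed a codeword.


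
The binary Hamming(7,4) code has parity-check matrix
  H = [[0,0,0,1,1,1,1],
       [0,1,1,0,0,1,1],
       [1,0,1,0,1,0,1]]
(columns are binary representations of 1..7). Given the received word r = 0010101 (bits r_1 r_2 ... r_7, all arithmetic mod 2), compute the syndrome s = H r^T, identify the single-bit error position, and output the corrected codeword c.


s = (0, 0, 1)^T, error position = 1, corrected codeword c = 1010101

Compute s = H r^T mod 2 one row at a time:
  s_1 = 0 + 1 + 0 + 1 = 2 ≡ 0 (mod 2).
  s_2 = 0 + 1 + 0 + 1 = 2 ≡ 0 (mod 2).
  s_3 = 0 + 1 + 1 + 1 = 3 ≡ 1 (mod 2).
s = (0, 0, 1)^T — this equals column 1 of H (binary 001), so error is at position 1.
Correct: flip bit 1 of r = 0010101 to get c = 1010101.


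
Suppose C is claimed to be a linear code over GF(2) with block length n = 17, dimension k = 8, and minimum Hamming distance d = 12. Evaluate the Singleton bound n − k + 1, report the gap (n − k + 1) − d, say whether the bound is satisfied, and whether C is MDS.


Singleton RHS = n − k + 1 = 10, slack = -2, bound violated (no such code; not MDS).

Singleton bound: d ≤ n − k + 1.
Here n = 17, k = 8, so n − k + 1 = 10.
Given d = 12, check d ≤ 10: NO.
Slack = (n − k + 1) − d = -2.
The slack is negative: d = 12 exceeds n − k + 1 = 10 by 2, so the Singleton bound is violated and no linear [17, 8, 12]_2 code can exist. In particular it is not MDS (MDS requires d = n − k + 1 exactly).
Description: the claimed parameters are [17, 8, 12]_2; such a code would be impossible (violates the Singleton bound).


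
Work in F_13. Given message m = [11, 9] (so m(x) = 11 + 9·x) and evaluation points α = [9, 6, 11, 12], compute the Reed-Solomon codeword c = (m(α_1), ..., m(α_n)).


c = [1, 0, 6, 2]

Message polynomial: m(x) = 11 + 9·x (mod 13).
For each evaluation point α_i, compute m(α_i) mod 13:
  α_1 = 9: Horner steps 9 → 1, so m(9) = 1.
  α_2 = 6: Horner steps 9 → 0, so m(6) = 0.
  α_3 = 11: Horner steps 9 → 6, so m(11) = 6.
  α_4 = 12: Horner steps 9 → 2, so m(12) = 2.
Codeword c = [1, 0, 6, 2] ∈ F_13^4.


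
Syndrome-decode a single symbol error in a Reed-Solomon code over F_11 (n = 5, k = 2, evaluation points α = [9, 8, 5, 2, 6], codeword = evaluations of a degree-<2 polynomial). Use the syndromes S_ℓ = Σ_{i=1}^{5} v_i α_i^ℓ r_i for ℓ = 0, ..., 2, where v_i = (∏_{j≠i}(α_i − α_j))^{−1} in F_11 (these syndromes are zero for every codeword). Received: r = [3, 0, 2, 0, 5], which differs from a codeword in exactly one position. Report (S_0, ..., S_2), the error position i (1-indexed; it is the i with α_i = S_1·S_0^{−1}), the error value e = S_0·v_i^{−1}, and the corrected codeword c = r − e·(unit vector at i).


S = (2, 4, 8), error at position 4, error magnitude e = 7, c = [3, 0, 2, 4, 5].

Step 1: column multipliers v_i = (∏_{j≠i}(α_i − α_j))^{−1} mod 11.
  i = 1 (α = 9): (9−8)(9−5)(9−2)(9−6) = 1·4·7·3 = 84 ≡ 7, so v_1 = 7^{−1} = 8 (mod 11).
  i = 2 (α = 8): (8−9)(8−5)(8−2)(8−6) = (−1)·3·6·2 = −36 ≡ 8, so v_2 = 8^{−1} = 7 (mod 11).
  i = 3 (α = 5): (5−9)(5−8)(5−2)(5−6) = (−4)·(−3)·3·(−1) = −36 ≡ 8, so v_3 = 8^{−1} = 7 (mod 11).
  i = 4 (α = 2): (2−9)(2−8)(2−5)(2−6) = (−7)·(−6)·(−3)·(−4) = 504 ≡ 9, so v_4 = 9^{−1} = 5 (mod 11).
  i = 5 (α = 6): (6−9)(6−8)(6−5)(6−2) = (−3)·(−2)·1·4 = 24 ≡ 2, so v_5 = 2^{−1} = 6 (mod 11).
  v = [8, 7, 7, 5, 6].
Step 2: syndromes of r = [3, 0, 2, 0, 5] (all sums mod 11).
  S_0 = Σ v_i r_i = 8·3 + 7·0 + 7·2 + 5·0 + 6·5 = 68 ≡ 2.
  S_1 = Σ v_i α_i r_i = 8·9·3 + 7·8·0 + 7·5·2 + 5·2·0 + 6·6·5 = 466 ≡ 4.
  α_i^2 mod 11 = [4, 9, 3, 4, 3].
  S_2 = Σ v_i α_i^2 r_i = 8·4·3 + 7·9·0 + 7·3·2 + 5·4·0 + 6·3·5 = 228 ≡ 8.
  S = (2, 4, 8) ≠ 0, so r is not a codeword (an error is present).
Step 3: locate the error. For a single error e at position i, S_ℓ = v_i·e·α_i^ℓ, so α_err = S_1/S_0.
  S_0^{−1} = 2^{−1} = 6 (mod 11), so α_err = 4·6 = 24 ≡ 2 = α_4. Error position i = 4.
  Consistency check: S_2/S_1 = 8·3 = 24 ≡ 2 = α_err ✓ (single-error assumption holds).
Step 4: error magnitude e = S_0/v_4 = S_0·∏_{j≠4}(α_4 − α_j) = 2·9 = 18 ≡ 7 (mod 11).
Step 5: correct position 4: c_4 = r_4 − e = 0 − 7 ≡ 4 (mod 11). Hence c = [3, 0, 2, 4, 5].
  Check: interpolating c through the α_i gives m(x) = 9 + 3·x (degree < 2) with m(α_i) = c_i for every i, so c is indeed a codeword.


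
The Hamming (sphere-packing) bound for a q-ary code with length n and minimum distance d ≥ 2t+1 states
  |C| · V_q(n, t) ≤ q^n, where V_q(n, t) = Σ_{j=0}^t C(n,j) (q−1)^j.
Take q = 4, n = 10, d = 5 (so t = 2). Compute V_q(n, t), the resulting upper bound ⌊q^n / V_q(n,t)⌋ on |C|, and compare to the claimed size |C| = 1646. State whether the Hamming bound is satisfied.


V_q(n, t) = 436, q^n = 1048576, Hamming bound = 2404, |C| = 1646 ≤ bound (satisfied).

Step 1: Compute V_q(n, t) = Σ_{j=0}^2 C(n, j) (q−1)^j.
  j = 0: C(10,0)·(3)^0 = 1·1 = 1.
  j = 1: C(10,1)·(3)^1 = 10·3 = 30.
  j = 2: C(10,2)·(3)^2 = 45·9 = 405.
  V_q(n, t) = 1 + 30 + 405 = 436.
Step 2: q^n = 4^10 = 1048576.
Step 3: Hamming bound ⌊q^n / V_q(n,t)⌋ = ⌊1048576/436⌋ = 2404.
Step 4: Compare |C| = 1646 to 2404: satisfied.
The claimed |C| lies below the Hamming bound.


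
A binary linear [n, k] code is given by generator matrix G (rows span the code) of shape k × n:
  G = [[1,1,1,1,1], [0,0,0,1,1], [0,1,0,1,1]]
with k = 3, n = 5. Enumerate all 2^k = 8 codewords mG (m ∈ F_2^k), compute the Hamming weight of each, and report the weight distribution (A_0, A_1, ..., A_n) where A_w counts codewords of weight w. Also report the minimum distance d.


Weight distribution: A_0 = 1, A_1 = 1, A_2 = 2, A_3 = 2, A_4 = 1, A_5 = 1. Minimum distance d = 1.

Enumerate all 2^3 = 8 messages m ∈ F_2^3.
For each, compute codeword c = mG in F_2^5, then tally its weight.
  m = 000 → c = 00000, weight = 0.
  m = 100 → c = 11111, weight = 5.
  m = 010 → c = 00011, weight = 2.
  m = 110 → c = 11100, weight = 3.
  m = 001 → c = 01011, weight = 3.
  m = 101 → c = 10100, weight = 2.
  m = 011 → c = 01000, weight = 1.
  m = 111 → c = 10111, weight = 4.
Tally weights:
  weight 0: 1 codewords.
  weight 1: 1 codewords.
  weight 2: 2 codewords.
  weight 3: 2 codewords.
  weight 4: 1 codewords.
  weight 5: 1 codewords.
Minimum distance d = smallest w > 0 with A_w > 0 = 1.
Sanity: Σ A_w = 8 = 2^3 = 8 ✓.


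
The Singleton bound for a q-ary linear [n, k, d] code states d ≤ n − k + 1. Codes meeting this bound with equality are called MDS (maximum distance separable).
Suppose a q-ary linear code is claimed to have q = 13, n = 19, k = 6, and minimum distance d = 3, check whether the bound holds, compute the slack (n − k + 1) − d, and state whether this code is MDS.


Singleton RHS = n − k + 1 = 14, slack = 11, bound satisfied, not MDS.

Singleton bound: d ≤ n − k + 1.
Here n = 19, k = 6, so n − k + 1 = 14.
Given d = 3, check d ≤ 14: YES.
Slack = (n − k + 1) − d = 11.
The code is NOT MDS (slack = 11 > 0).
Description: the claimed parameters are [19, 6, 3]_13; such a code would be non-MDS.


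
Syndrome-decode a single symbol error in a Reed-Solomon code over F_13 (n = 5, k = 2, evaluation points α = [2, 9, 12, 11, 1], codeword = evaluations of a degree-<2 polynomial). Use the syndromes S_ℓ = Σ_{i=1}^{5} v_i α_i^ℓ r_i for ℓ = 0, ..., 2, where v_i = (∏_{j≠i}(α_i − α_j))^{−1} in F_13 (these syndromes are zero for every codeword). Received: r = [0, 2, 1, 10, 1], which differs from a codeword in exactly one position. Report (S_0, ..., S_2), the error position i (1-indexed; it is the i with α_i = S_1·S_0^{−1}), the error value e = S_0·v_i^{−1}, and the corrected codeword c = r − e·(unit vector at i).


S = (2, 2, 2), error at position 5, error magnitude e = 5, c = [0, 2, 1, 10, 9].

Step 1: column multipliers v_i = (∏_{j≠i}(α_i − α_j))^{−1} mod 13.
  i = 1 (α = 2): (2−9)(2−12)(2−11)(2−1) = (−7)·(−10)·(−9)·1 = −630 ≡ 7, so v_1 = 7^{−1} = 2 (mod 13).
  i = 2 (α = 9): (9−2)(9−12)(9−11)(9−1) = 7·(−3)·(−2)·8 = 336 ≡ 11, so v_2 = 11^{−1} = 6 (mod 13).
  i = 3 (α = 12): (12−2)(12−9)(12−11)(12−1) = 10·3·1·11 = 330 ≡ 5, so v_3 = 5^{−1} = 8 (mod 13).
  i = 4 (α = 11): (11−2)(11−9)(11−12)(11−1) = 9·2·(−1)·10 = −180 ≡ 2, so v_4 = 2^{−1} = 7 (mod 13).
  i = 5 (α = 1): (1−2)(1−9)(1−12)(1−11) = (−1)·(−8)·(−11)·(−10) = 880 ≡ 9, so v_5 = 9^{−1} = 3 (mod 13).
  v = [2, 6, 8, 7, 3].
Step 2: syndromes of r = [0, 2, 1, 10, 1] (all sums mod 13).
  S_0 = Σ v_i r_i = 2·0 + 6·2 + 8·1 + 7·10 + 3·1 = 93 ≡ 2.
  S_1 = Σ v_i α_i r_i = 2·2·0 + 6·9·2 + 8·12·1 + 7·11·10 + 3·1·1 = 977 ≡ 2.
  α_i^2 mod 13 = [4, 3, 1, 4, 1].
  S_2 = Σ v_i α_i^2 r_i = 2·4·0 + 6·3·2 + 8·1·1 + 7·4·10 + 3·1·1 = 327 ≡ 2.
  S = (2, 2, 2) ≠ 0, so r is not a codeword (an error is present).
Step 3: locate the error. For a single error e at position i, S_ℓ = v_i·e·α_i^ℓ, so α_err = S_1/S_0.
  S_0^{−1} = 2^{−1} = 7 (mod 13), so α_err = 2·7 = 14 ≡ 1 = α_5. Error position i = 5.
  Consistency check: S_2/S_1 = 2·7 = 14 ≡ 1 = α_err ✓ (single-error assumption holds).
Step 4: error magnitude e = S_0/v_5 = S_0·∏_{j≠5}(α_5 − α_j) = 2·9 = 18 ≡ 5 (mod 13).
Step 5: correct position 5: c_5 = r_5 − e = 1 − 5 ≡ 9 (mod 13). Hence c = [0, 2, 1, 10, 9].
  Check: interpolating c through the α_i gives m(x) = 5 + 4·x (degree < 2) with m(α_i) = c_i for every i, so c is indeed a codeword.


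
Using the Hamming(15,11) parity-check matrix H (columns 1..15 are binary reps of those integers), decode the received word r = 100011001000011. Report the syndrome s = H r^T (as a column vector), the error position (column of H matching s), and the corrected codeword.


s = (1, 0, 1, 0)^T, error position = 10, corrected codeword c = 100011001100011

Compute s = H r^T mod 2 one row at a time:
  s_1 = 0 + 1 + 0 + 0 + 0 + 0 + 1 + 1 = 3 ≡ 1 (mod 2).
  s_2 = 0 + 1 + 1 + 0 + 0 + 0 + 1 + 1 = 4 ≡ 0 (mod 2).
  s_3 = 0 + 0 + 1 + 0 + 0 + 0 + 1 + 1 = 3 ≡ 1 (mod 2).
  s_4 = 1 + 0 + 1 + 0 + 1 + 0 + 0 + 1 = 4 ≡ 0 (mod 2).
s = (1, 0, 1, 0)^T — this equals column 10 of H (binary 1010), so error is at position 10.
Correct: flip bit 10 of r = 100011001000011 to get c = 100011001100011.
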